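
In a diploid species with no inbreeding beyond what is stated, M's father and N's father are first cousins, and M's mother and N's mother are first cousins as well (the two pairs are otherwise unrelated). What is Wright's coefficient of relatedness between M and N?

0.0625

With two independent routes of shared ancestry, r is the sum of the two contributions.
M and N are related in two ways: second cousins through their fathers (r = 1/32) and second cousins through their mothers (r = 1/32).
r = 1/32 + 1/32 = 1/16 = 0.0625.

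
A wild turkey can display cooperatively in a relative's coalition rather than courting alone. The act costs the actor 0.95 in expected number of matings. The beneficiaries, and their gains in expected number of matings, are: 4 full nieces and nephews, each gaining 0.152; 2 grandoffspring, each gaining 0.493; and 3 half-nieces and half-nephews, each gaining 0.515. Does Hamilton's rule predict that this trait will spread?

No

Hamilton's rule: the trait is favored when the sum of r·B over every recipient exceeds the actor's cost C.
r to a full niece or nephew = 1/4 (full aunt/uncle↔niece/nephew: two paths of length 3 through the shared grandparent pair: r = 2·(1/2)^3 = 1/4).
r to a grandoffspring = 0.25 (two parent–offspring links: r = (1/2)^2 = 1/4).
r to a half-niece or half-nephew = 0.125 (half-aunt/uncle↔niece/nephew: one path of length 3: r = (1/2)^3 = 1/8).
Summing one r·B term per recipient: 4·0.25·0.152 + 2·0.25·0.493 + 3·0.125·0.515 = 0.591625.
0.591625 < 0.95: the indirect benefit is less than the cost.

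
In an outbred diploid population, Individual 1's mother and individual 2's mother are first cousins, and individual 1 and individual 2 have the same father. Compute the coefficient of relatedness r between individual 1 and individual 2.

Wright's path rule: contributions from independent ancestry routes add.
Individual 1 and individual 2 are related in two ways: second cousins through their mothers (r = 1/32) and half-sibs through their shared father (r = 1/4).
r = 1/32 + 1/4 = 0.28125.

0.28125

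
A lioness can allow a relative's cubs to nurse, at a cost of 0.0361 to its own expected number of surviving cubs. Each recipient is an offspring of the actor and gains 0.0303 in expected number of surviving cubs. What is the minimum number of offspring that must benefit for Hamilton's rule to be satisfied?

r to an offspring = 0.5 (one parent–offspring link: r = (1/2)^1 = 1/2).
Hamilton's rule: n·r·B > C  ⇒  n > C/(r·B) = 0.0361/(0.5·0.0303) = 2.383.
The smallest integer exceeding 2.383 is 3.

3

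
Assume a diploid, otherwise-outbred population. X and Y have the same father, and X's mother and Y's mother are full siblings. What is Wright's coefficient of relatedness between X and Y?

0.375

With two independent routes of shared ancestry, r is the sum of the two contributions.
X and Y are related in two ways: half-sibs through their shared father (r = 1/4) and first cousins through their mothers (r = 1/8).
r = 1/4 + 1/8 = 0.375.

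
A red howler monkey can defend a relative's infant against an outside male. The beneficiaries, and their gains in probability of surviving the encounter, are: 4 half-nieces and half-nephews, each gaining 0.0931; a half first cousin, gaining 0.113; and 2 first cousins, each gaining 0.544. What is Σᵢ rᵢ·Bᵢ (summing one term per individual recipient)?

r to a half-niece or half-nephew = 0.125 (half-aunt/uncle↔niece/nephew: one path of length 3: r = (1/2)^3 = 1/8).
r to a half first cousin = 1/16 (half first cousins share one grandparent — one path of length 4: r = (1/2)^4 = 1/16).
r to a first cousin = 0.125 (first cousins share one grandparent pair — two paths of length 4: r = 2·(1/2)^4 = 1/8).
Summing one r·B term per recipient: 4·0.125·0.0931 + 1·0.0625·0.113 + 2·0.125·0.544 = 0.1896125.

0.1896125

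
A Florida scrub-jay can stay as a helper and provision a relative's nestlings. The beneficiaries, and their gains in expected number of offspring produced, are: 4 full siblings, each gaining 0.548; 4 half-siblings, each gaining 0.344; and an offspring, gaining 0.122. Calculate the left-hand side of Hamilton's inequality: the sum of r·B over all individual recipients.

r to a full sibling = 0.5 (full sibs share both parents — two paths of length 2: r = 2·(1/2)^2 = 1/2).
r to a half-sibling = 0.25 (half-sibs share one parent — one path of length 2: r = (1/2)^2 = 1/4).
r to an offspring = 0.5 (one parent–offspring link: r = (1/2)^1 = 1/2).
Summing one r·B term per recipient: 4·0.5·0.548 + 4·0.25·0.344 + 1·0.5·0.122 = 1.501.

1.501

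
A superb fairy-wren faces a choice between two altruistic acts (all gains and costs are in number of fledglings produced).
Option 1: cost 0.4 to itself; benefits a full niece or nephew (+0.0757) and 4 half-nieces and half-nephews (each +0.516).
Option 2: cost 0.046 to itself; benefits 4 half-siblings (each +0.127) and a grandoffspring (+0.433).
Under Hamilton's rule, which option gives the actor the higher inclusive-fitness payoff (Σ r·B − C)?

Option 2

Option 1: r to a full niece or nephew = 0.25.
Option 1: r to a half-niece or half-nephew = 0.125.
Option 1: Σ r·B − C = (1·0.25·0.0757 + 4·0.125·0.516) − 0.4 = -0.123075.
Option 2: r to a half-sibling = 0.25.
Option 2: r to a grandoffspring = 0.25.
Option 2: Σ r·B − C = (4·0.25·0.127 + 1·0.25·0.433) − 0.046 = 0.18925.
Option 2 has the higher net inclusive-fitness payoff.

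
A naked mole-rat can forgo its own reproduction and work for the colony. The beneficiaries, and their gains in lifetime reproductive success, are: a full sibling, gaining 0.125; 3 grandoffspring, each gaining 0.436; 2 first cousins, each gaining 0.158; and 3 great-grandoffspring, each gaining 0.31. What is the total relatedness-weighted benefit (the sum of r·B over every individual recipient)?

0.54525

r to a full sibling = 0.5 (full sibs share both parents — two paths of length 2: r = 2·(1/2)^2 = 1/2).
r to a grandoffspring = 1/4 (two parent–offspring links: r = (1/2)^2 = 1/4).
r to a first cousin = 1/8 (first cousins share one grandparent pair — two paths of length 4: r = 2·(1/2)^4 = 1/8).
r to a great-grandoffspring = 1/8 (three parent–offspring links: r = (1/2)^3 = 1/8).
Summing one r·B term per recipient: 1·0.5·0.125 + 3·0.25·0.436 + 2·0.125·0.158 + 3·0.125·0.31 = 0.54525.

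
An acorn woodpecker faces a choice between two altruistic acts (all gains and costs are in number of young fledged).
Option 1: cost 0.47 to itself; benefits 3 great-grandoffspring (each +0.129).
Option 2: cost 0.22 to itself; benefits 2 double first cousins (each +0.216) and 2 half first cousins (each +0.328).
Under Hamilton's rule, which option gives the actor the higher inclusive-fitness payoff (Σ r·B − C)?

Option 2

Option 1: r to a great-grandoffspring = 0.125.
Option 1: Σ r·B − C = (3·0.125·0.129) − 0.47 = -0.421625.
Option 2: r to a double first cousin = 0.25.
Option 2: r to a half first cousin = 0.0625.
Option 2: Σ r·B − C = (2·0.25·0.216 + 2·0.0625·0.328) − 0.22 = -0.071.
Option 2 has the higher net inclusive-fitness payoff.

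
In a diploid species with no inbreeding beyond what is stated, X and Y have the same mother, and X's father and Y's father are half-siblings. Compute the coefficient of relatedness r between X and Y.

0.3125

Relatedness sums over independent paths through distinct common ancestors.
X and Y are related in two ways: half-sibs through their shared mother (r = 1/4) and half first cousins through their fathers (r = 1/16).
r = 1/4 + 1/16 = 5/16 = 0.3125.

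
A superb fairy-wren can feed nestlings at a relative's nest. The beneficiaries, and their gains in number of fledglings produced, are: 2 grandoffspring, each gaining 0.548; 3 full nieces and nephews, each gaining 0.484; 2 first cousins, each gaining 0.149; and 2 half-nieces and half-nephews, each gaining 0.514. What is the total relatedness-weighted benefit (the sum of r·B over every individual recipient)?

r to a grandoffspring = 1/4 (two parent–offspring links: r = (1/2)^2 = 1/4).
r to a full niece or nephew = 1/4 (full aunt/uncle↔niece/nephew: two paths of length 3 through the shared grandparent pair: r = 2·(1/2)^3 = 1/4).
r to a first cousin = 1/8 (first cousins share one grandparent pair — two paths of length 4: r = 2·(1/2)^4 = 1/8).
r to a half-niece or half-nephew = 1/8 (half-aunt/uncle↔niece/nephew: one path of length 3: r = (1/2)^3 = 1/8).
Summing one r·B term per recipient: 2·0.25·0.548 + 3·0.25·0.484 + 2·0.125·0.149 + 2·0.125·0.514 = 0.80275.

0.80275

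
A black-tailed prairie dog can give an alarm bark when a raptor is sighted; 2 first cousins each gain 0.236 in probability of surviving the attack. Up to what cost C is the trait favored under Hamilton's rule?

0.059

r to a first cousin = 0.125 (first cousins share one grandparent pair — two paths of length 4: r = 2·(1/2)^4 = 1/8).
Hamilton's rule: n·r·B > C, so the trait is favored while C < n·r·B = 2·0.125·0.236 = 0.059.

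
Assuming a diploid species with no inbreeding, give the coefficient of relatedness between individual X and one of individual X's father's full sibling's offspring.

Each parent–offspring link contributes a factor of 1/2, and independent paths through distinct common ancestors add.
First cousins share one grandparent pair — two paths of length 4: r = 2·(1/2)^4 = 1/8.

0.125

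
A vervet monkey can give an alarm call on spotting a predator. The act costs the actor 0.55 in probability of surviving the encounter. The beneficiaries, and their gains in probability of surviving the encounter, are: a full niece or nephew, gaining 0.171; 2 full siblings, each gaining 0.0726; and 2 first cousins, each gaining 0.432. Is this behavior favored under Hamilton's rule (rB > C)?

No

Hamilton's rule: the trait is favored when the sum of r·B over every recipient exceeds the actor's cost C.
r to a full niece or nephew = 0.25 (full aunt/uncle↔niece/nephew: two paths of length 3 through the shared grandparent pair: r = 2·(1/2)^3 = 1/4).
r to a full sibling = 1/2 (full sibs share both parents — two paths of length 2: r = 2·(1/2)^2 = 1/2).
r to a first cousin = 0.125 (first cousins share one grandparent pair — two paths of length 4: r = 2·(1/2)^4 = 1/8).
Summing one r·B term per recipient: 1·0.25·0.171 + 2·0.5·0.0726 + 2·0.125·0.432 = 0.22335.
0.22335 < 0.55: the indirect benefit is less than the cost.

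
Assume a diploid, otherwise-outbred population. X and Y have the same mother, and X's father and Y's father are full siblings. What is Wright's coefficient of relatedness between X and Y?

Relatedness sums over independent paths through distinct common ancestors.
X and Y are related in two ways: half-sibs through their shared mother (r = 1/4) and first cousins through their fathers (r = 1/8).
r = 1/4 + 1/8 = 0.375.

0.375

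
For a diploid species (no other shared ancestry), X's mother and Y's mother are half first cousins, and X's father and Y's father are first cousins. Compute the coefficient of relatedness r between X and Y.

Relatedness sums over independent paths through distinct common ancestors.
X and Y are related in two ways: half second cousins through their mothers (r = 1/64) and second cousins through their fathers (r = 1/32).
r = 1/64 + 1/32 = 0.046875.

0.046875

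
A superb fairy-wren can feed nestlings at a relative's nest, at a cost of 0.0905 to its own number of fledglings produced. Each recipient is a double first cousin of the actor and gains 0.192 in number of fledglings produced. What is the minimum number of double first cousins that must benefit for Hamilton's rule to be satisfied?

r to a double first cousin = 0.25 (double first cousins share both grandparent pairs — four paths of length 4: r = 4·(1/2)^4 = 1/4).
Hamilton's rule: n·r·B > C  ⇒  n > C/(r·B) = 0.0905/(0.25·0.192) = 1.885.
The smallest integer exceeding 1.885 is 2.

2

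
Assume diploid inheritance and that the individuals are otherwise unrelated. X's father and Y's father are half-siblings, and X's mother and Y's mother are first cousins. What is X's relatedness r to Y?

Wright's path rule: contributions from independent ancestry routes add.
X and Y are related in two ways: half first cousins through their fathers (r = 1/16) and second cousins through their mothers (r = 1/32).
r = 1/16 + 1/32 = 3/32 = 0.09375.

0.09375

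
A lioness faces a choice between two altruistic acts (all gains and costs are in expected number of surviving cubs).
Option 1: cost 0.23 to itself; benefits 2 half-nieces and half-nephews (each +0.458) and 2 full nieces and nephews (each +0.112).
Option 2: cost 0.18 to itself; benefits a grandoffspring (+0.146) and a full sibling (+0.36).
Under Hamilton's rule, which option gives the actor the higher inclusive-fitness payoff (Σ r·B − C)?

Option 1: r to a half-niece or half-nephew = 0.125.
Option 1: r to a full niece or nephew = 0.25.
Option 1: Σ r·B − C = (2·0.125·0.458 + 2·0.25·0.112) − 0.23 = -0.0595.
Option 2: r to a grandoffspring = 0.25.
Option 2: r to a full sibling = 0.5.
Option 2: Σ r·B − C = (1·0.25·0.146 + 1·0.5·0.36) − 0.18 = 0.0365.
Option 2 has the higher net inclusive-fitness payoff.

Option 2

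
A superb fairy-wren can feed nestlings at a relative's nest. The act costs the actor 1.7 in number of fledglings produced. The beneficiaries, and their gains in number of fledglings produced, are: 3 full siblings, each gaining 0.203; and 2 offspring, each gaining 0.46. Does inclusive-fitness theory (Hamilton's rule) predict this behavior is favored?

Hamilton's rule: the trait is favored when the sum of r·B over every recipient exceeds the actor's cost C.
r to a full sibling = 0.5 (full sibs share both parents — two paths of length 2: r = 2·(1/2)^2 = 1/2).
r to an offspring = 1/2 (one parent–offspring link: r = (1/2)^1 = 1/2).
Summing one r·B term per recipient: 3·0.5·0.203 + 2·0.5·0.46 = 0.7645.
0.7645 < 1.7: the indirect benefit is less than the cost.

No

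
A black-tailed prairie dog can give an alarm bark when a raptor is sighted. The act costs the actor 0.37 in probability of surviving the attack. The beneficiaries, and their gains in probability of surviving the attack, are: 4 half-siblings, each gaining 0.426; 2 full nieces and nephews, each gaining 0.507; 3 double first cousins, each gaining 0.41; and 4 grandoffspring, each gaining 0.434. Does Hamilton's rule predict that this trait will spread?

Yes

Hamilton's rule: the trait is favored when the sum of r·B over every recipient exceeds the actor's cost C.
r to a half-sibling = 1/4 (half-sibs share one parent — one path of length 2: r = (1/2)^2 = 1/4).
r to a full niece or nephew = 0.25 (full aunt/uncle↔niece/nephew: two paths of length 3 through the shared grandparent pair: r = 2·(1/2)^3 = 1/4).
r to a double first cousin = 1/4 (double first cousins share both grandparent pairs — four paths of length 4: r = 4·(1/2)^4 = 1/4).
r to a grandoffspring = 0.25 (two parent–offspring links: r = (1/2)^2 = 1/4).
Summing one r·B term per recipient: 4·0.25·0.426 + 2·0.25·0.507 + 3·0.25·0.41 + 4·0.25·0.434 = 1.421.
1.421 > 0.37: the indirect benefit exceeds the cost.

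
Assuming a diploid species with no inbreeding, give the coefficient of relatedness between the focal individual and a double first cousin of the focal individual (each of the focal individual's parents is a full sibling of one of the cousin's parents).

Each parent–offspring link contributes a factor of 1/2, and independent paths through distinct common ancestors add.
Double first cousins share both grandparent pairs — four paths of length 4: r = 4·(1/2)^4 = 1/4.

0.25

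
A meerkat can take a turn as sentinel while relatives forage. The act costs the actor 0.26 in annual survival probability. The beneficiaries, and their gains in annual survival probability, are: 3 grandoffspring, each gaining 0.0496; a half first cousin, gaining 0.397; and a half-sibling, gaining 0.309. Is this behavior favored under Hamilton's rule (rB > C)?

Hamilton's rule: the trait is favored when the sum of r·B over every recipient exceeds the actor's cost C.
r to a grandoffspring = 1/4 (two parent–offspring links: r = (1/2)^2 = 1/4).
r to a half first cousin = 1/16 (half first cousins share one grandparent — one path of length 4: r = (1/2)^4 = 1/16).
r to a half-sibling = 0.25 (half-sibs share one parent — one path of length 2: r = (1/2)^2 = 1/4).
Summing one r·B term per recipient: 3·0.25·0.0496 + 1·0.0625·0.397 + 1·0.25·0.309 = 0.1392625.
0.1392625 < 0.26: the indirect benefit is less than the cost.

No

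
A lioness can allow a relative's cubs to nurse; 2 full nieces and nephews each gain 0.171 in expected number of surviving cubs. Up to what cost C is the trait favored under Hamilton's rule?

0.0855

r to a full niece or nephew = 0.25 (full aunt/uncle↔niece/nephew: two paths of length 3 through the shared grandparent pair: r = 2·(1/2)^3 = 1/4).
Hamilton's rule: n·r·B > C, so the trait is favored while C < n·r·B = 2·0.25·0.171 = 0.0855.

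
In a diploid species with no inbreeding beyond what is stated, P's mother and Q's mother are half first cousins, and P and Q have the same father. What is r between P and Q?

Independent pedigree routes through distinct common ancestors add.
P and Q are related in two ways: half second cousins through their mothers (r = 1/64) and half-sibs through their shared father (r = 1/4).
r = 1/64 + 1/4 = 17/64 = 0.265625.

0.265625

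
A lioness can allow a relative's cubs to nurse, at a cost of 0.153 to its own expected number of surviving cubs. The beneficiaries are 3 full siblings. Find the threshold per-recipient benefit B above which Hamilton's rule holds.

0.102

r to a full sibling = 1/2 (full sibs share both parents — two paths of length 2: r = 2·(1/2)^2 = 1/2).
Hamilton's rule with n recipients of equal r: n·r·B > C, so B > C/(n·r) = 0.153/(3·0.5) = 0.102.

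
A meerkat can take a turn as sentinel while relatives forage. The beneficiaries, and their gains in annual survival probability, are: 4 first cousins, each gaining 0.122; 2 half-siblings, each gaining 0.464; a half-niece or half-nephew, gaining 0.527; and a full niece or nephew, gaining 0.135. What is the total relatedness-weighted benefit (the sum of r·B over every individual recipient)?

r to a first cousin = 0.125 (first cousins share one grandparent pair — two paths of length 4: r = 2·(1/2)^4 = 1/8).
r to a half-sibling = 0.25 (half-sibs share one parent — one path of length 2: r = (1/2)^2 = 1/4).
r to a half-niece or half-nephew = 0.125 (half-aunt/uncle↔niece/nephew: one path of length 3: r = (1/2)^3 = 1/8).
r to a full niece or nephew = 1/4 (full aunt/uncle↔niece/nephew: two paths of length 3 through the shared grandparent pair: r = 2·(1/2)^3 = 1/4).
Summing one r·B term per recipient: 4·0.125·0.122 + 2·0.25·0.464 + 1·0.125·0.527 + 1·0.25·0.135 = 0.392625.

0.392625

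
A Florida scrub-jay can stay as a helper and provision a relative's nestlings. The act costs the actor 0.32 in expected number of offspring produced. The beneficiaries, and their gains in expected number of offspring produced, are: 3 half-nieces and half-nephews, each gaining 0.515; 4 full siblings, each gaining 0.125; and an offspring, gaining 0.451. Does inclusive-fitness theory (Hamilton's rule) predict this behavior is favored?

Hamilton's rule: the trait is favored when the sum of r·B over every recipient exceeds the actor's cost C.
r to a half-niece or half-nephew = 0.125 (half-aunt/uncle↔niece/nephew: one path of length 3: r = (1/2)^3 = 1/8).
r to a full sibling = 1/2 (full sibs share both parents — two paths of length 2: r = 2·(1/2)^2 = 1/2).
r to an offspring = 1/2 (one parent–offspring link: r = (1/2)^1 = 1/2).
Summing one r·B term per recipient: 3·0.125·0.515 + 4·0.5·0.125 + 1·0.5·0.451 = 0.668625.
0.668625 > 0.32: the indirect benefit exceeds the cost.

Yes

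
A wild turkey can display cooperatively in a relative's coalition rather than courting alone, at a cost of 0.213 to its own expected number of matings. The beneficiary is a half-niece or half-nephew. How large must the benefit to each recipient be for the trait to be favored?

1.704

r to a half-niece or half-nephew = 1/8 (half-aunt/uncle↔niece/nephew: one path of length 3: r = (1/2)^3 = 1/8).
Hamilton's rule with n recipients of equal r: n·r·B > C, so B > C/(n·r) = 0.213/(1·0.125) = 1.704.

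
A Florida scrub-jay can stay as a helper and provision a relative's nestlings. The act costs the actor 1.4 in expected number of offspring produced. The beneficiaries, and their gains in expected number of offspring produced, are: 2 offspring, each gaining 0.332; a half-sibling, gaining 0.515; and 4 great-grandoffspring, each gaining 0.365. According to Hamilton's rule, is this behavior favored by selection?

No

Hamilton's rule: the trait is favored when the sum of r·B over every recipient exceeds the actor's cost C.
r to an offspring = 1/2 (one parent–offspring link: r = (1/2)^1 = 1/2).
r to a half-sibling = 0.25 (half-sibs share one parent — one path of length 2: r = (1/2)^2 = 1/4).
r to a great-grandoffspring = 0.125 (three parent–offspring links: r = (1/2)^3 = 1/8).
Summing one r·B term per recipient: 2·0.5·0.332 + 1·0.25·0.515 + 4·0.125·0.365 = 0.64325.
0.64325 < 1.4: the indirect benefit is less than the cost.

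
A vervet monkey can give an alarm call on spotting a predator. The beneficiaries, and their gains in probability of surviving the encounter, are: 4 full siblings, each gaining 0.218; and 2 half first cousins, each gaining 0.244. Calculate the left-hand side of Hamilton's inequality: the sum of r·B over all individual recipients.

r to a full sibling = 0.5 (full sibs share both parents — two paths of length 2: r = 2·(1/2)^2 = 1/2).
r to a half first cousin = 1/16 (half first cousins share one grandparent — one path of length 4: r = (1/2)^4 = 1/16).
Summing one r·B term per recipient: 4·0.5·0.218 + 2·0.0625·0.244 = 0.4665.

0.4665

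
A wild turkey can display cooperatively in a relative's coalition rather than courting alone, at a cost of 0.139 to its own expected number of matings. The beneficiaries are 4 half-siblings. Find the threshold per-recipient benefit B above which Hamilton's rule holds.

0.139

r to a half-sibling = 1/4 (half-sibs share one parent — one path of length 2: r = (1/2)^2 = 1/4).
Hamilton's rule with n recipients of equal r: n·r·B > C, so B > C/(n·r) = 0.139/(4·0.25) = 0.139.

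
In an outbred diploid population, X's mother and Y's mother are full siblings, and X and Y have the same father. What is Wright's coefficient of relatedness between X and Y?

With two independent routes of shared ancestry, r is the sum of the two contributions.
X and Y are related in two ways: first cousins through their mothers (r = 1/8) and half-sibs through their shared father (r = 1/4).
r = 1/8 + 1/4 = 3/8 = 0.375.

0.375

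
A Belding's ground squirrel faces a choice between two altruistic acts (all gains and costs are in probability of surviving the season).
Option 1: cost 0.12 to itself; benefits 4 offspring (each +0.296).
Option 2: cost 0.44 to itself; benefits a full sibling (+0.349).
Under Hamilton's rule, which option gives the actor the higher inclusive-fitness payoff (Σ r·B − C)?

Option 1

Option 1: r to an offspring = 0.5.
Option 1: Σ r·B − C = (4·0.5·0.296) − 0.12 = 0.472.
Option 2: r to a full sibling = 0.5.
Option 2: Σ r·B − C = (1·0.5·0.349) − 0.44 = -0.2655.
Option 1 has the higher net inclusive-fitness payoff.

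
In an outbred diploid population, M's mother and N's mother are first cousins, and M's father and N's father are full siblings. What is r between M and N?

0.15625

Relatedness sums over independent paths through distinct common ancestors.
M and N are related in two ways: second cousins through their mothers (r = 1/32) and first cousins through their fathers (r = 1/8).
r = 1/32 + 1/8 = 0.15625.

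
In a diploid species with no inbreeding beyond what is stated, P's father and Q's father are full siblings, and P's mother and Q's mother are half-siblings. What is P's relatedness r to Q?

0.1875

With two independent routes of shared ancestry, r is the sum of the two contributions.
P and Q are related in two ways: first cousins through their fathers (r = 1/8) and half first cousins through their mothers (r = 1/16).
r = 1/8 + 1/16 = 3/16 = 0.1875.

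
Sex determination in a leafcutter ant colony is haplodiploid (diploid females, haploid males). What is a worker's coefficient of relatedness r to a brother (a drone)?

0.25

Her haploid brother carries none of their father's genes and a random half of their mother's genome; that half matches the maternal half of her own genome with probability 1/2: r = 1/2 · 1/2 = 1/4.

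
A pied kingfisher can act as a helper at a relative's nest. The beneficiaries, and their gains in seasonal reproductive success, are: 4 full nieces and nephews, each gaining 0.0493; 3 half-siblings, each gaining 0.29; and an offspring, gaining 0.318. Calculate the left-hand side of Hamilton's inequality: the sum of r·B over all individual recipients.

r to a full niece or nephew = 0.25 (full aunt/uncle↔niece/nephew: two paths of length 3 through the shared grandparent pair: r = 2·(1/2)^3 = 1/4).
r to a half-sibling = 0.25 (half-sibs share one parent — one path of length 2: r = (1/2)^2 = 1/4).
r to an offspring = 1/2 (one parent–offspring link: r = (1/2)^1 = 1/2).
Summing one r·B term per recipient: 4·0.25·0.0493 + 3·0.25·0.29 + 1·0.5·0.318 = 0.4258.

0.4258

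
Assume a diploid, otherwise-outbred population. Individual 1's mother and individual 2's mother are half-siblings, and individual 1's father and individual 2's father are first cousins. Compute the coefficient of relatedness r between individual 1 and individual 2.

0.09375

Independent pedigree routes through distinct common ancestors add.
Individual 1 and individual 2 are related in two ways: half first cousins through their mothers (r = 1/16) and second cousins through their fathers (r = 1/32).
r = 1/16 + 1/32 = 0.09375.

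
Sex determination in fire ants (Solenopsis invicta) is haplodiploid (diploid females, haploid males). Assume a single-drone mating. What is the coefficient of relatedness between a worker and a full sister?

0.75

Haplodiploid full sisters inherit their father's entire haploid genome identically (contributing 1/2) and on average half of their mother's contribution (1/2 · 1/2 = 1/4); r = 1/2 + 1/4 = 3/4.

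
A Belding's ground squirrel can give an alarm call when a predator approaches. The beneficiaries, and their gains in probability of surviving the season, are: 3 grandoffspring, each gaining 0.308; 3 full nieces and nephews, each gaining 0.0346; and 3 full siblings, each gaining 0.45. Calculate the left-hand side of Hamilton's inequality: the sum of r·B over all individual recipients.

r to a grandoffspring = 0.25 (two parent–offspring links: r = (1/2)^2 = 1/4).
r to a full niece or nephew = 0.25 (full aunt/uncle↔niece/nephew: two paths of length 3 through the shared grandparent pair: r = 2·(1/2)^3 = 1/4).
r to a full sibling = 0.5 (full sibs share both parents — two paths of length 2: r = 2·(1/2)^2 = 1/2).
Summing one r·B term per recipient: 3·0.25·0.308 + 3·0.25·0.0346 + 3·0.5·0.45 = 0.93195.

0.93195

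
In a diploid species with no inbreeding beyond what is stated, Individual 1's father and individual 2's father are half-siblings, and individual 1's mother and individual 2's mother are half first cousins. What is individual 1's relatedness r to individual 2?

Independent pedigree routes through distinct common ancestors add.
Individual 1 and individual 2 are related in two ways: half first cousins through their fathers (r = 1/16) and half second cousins through their mothers (r = 1/64).
r = 1/16 + 1/64 = 0.078125.

0.078125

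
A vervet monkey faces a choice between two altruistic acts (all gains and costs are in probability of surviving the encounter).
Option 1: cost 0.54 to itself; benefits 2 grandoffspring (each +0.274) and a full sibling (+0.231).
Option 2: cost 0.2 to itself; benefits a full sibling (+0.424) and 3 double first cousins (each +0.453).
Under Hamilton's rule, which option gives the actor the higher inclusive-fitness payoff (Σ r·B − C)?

Option 1: r to a grandoffspring = 0.25.
Option 1: r to a full sibling = 0.5.
Option 1: Σ r·B − C = (2·0.25·0.274 + 1·0.5·0.231) − 0.54 = -0.2875.
Option 2: r to a full sibling = 0.5.
Option 2: r to a double first cousin = 0.25.
Option 2: Σ r·B − C = (1·0.5·0.424 + 3·0.25·0.453) − 0.2 = 0.35175.
Option 2 has the higher net inclusive-fitness payoff.

Option 2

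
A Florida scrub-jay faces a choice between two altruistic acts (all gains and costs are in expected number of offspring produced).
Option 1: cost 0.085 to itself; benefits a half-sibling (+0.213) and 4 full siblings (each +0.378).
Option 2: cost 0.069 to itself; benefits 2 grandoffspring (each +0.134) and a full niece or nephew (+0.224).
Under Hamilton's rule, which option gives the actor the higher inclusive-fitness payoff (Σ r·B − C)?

Option 1: r to a half-sibling = 0.25.
Option 1: r to a full sibling = 0.5.
Option 1: Σ r·B − C = (1·0.25·0.213 + 4·0.5·0.378) − 0.085 = 0.72425.
Option 2: r to a grandoffspring = 0.25.
Option 2: r to a full niece or nephew = 0.25.
Option 2: Σ r·B − C = (2·0.25·0.134 + 1·0.25·0.224) − 0.069 = 0.054.
Option 1 has the higher net inclusive-fitness payoff.

Option 1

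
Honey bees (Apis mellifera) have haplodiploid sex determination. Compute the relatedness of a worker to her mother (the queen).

One meiotic link between diploid queen and diploid daughter: r = 1/2.

0.5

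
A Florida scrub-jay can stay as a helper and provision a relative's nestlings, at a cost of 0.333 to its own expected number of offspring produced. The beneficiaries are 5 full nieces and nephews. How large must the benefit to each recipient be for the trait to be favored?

0.2664

r to a full niece or nephew = 1/4 (full aunt/uncle↔niece/nephew: two paths of length 3 through the shared grandparent pair: r = 2·(1/2)^3 = 1/4).
Hamilton's rule with n recipients of equal r: n·r·B > C, so B > C/(n·r) = 0.333/(5·0.25) = 0.2664.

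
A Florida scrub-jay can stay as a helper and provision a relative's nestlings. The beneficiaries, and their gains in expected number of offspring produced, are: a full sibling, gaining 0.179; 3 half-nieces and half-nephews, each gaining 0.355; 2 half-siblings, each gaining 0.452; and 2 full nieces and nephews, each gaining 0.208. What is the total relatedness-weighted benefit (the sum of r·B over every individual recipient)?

0.552625

r to a full sibling = 1/2 (full sibs share both parents — two paths of length 2: r = 2·(1/2)^2 = 1/2).
r to a half-niece or half-nephew = 1/8 (half-aunt/uncle↔niece/nephew: one path of length 3: r = (1/2)^3 = 1/8).
r to a half-sibling = 0.25 (half-sibs share one parent — one path of length 2: r = (1/2)^2 = 1/4).
r to a full niece or nephew = 1/4 (full aunt/uncle↔niece/nephew: two paths of length 3 through the shared grandparent pair: r = 2·(1/2)^3 = 1/4).
Summing one r·B term per recipient: 1·0.5·0.179 + 3·0.125·0.355 + 2·0.25·0.452 + 2·0.25·0.208 = 0.552625.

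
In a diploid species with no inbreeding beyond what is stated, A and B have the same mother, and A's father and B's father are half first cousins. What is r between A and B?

0.265625

Relatedness sums over independent paths through distinct common ancestors.
A and B are related in two ways: half-sibs through their shared mother (r = 1/4) and half second cousins through their fathers (r = 1/64).
r = 1/4 + 1/64 = 17/64 = 0.265625.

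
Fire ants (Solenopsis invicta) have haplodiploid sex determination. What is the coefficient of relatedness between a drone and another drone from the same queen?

Haploid brothers each carry a random half of the queen's diploid genome, so on average they share half: r = 1/2.

0.5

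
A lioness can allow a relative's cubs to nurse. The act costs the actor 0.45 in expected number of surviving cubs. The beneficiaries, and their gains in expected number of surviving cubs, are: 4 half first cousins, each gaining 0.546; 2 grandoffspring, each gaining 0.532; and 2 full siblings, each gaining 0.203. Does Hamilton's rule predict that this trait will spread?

Hamilton's rule: the trait is favored when the sum of r·B over every recipient exceeds the actor's cost C.
r to a half first cousin = 0.0625 (half first cousins share one grandparent — one path of length 4: r = (1/2)^4 = 1/16).
r to a grandoffspring = 0.25 (two parent–offspring links: r = (1/2)^2 = 1/4).
r to a full sibling = 1/2 (full sibs share both parents — two paths of length 2: r = 2·(1/2)^2 = 1/2).
Summing one r·B term per recipient: 4·0.0625·0.546 + 2·0.25·0.532 + 2·0.5·0.203 = 0.6055.
0.6055 > 0.45: the indirect benefit exceeds the cost.

Yes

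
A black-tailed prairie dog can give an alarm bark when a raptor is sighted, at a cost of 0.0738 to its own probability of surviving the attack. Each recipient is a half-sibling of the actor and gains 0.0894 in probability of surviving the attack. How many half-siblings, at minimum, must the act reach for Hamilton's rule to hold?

r to a half-sibling = 0.25 (half-sibs share one parent — one path of length 2: r = (1/2)^2 = 1/4).
Hamilton's rule: n·r·B > C  ⇒  n > C/(r·B) = 0.0738/(0.25·0.0894) = 3.302.
The smallest integer exceeding 3.302 is 4.

4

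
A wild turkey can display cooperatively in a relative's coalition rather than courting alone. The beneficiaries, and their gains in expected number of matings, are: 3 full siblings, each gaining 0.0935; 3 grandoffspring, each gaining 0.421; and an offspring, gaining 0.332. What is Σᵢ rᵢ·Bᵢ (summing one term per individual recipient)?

0.622

r to a full sibling = 1/2 (full sibs share both parents — two paths of length 2: r = 2·(1/2)^2 = 1/2).
r to a grandoffspring = 0.25 (two parent–offspring links: r = (1/2)^2 = 1/4).
r to an offspring = 0.5 (one parent–offspring link: r = (1/2)^1 = 1/2).
Summing one r·B term per recipient: 3·0.5·0.0935 + 3·0.25·0.421 + 1·0.5·0.332 = 0.622.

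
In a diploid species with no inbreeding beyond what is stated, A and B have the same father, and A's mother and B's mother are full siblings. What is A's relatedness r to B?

Independent pedigree routes through distinct common ancestors add.
A and B are related in two ways: half-sibs through their shared father (r = 1/4) and first cousins through their mothers (r = 1/8).
r = 1/4 + 1/8 = 3/8 = 0.375.

0.375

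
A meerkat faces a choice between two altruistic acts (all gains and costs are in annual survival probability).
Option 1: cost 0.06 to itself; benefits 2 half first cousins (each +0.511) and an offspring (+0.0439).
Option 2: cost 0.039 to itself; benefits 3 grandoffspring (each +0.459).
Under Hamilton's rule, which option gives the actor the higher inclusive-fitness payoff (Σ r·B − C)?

Option 2

Option 1: r to a half first cousin = 0.0625.
Option 1: r to an offspring = 0.5.
Option 1: Σ r·B − C = (2·0.0625·0.511 + 1·0.5·0.0439) − 0.06 = 0.025825.
Option 2: r to a grandoffspring = 0.25.
Option 2: Σ r·B − C = (3·0.25·0.459) − 0.039 = 0.30525.
Option 2 has the higher net inclusive-fitness payoff.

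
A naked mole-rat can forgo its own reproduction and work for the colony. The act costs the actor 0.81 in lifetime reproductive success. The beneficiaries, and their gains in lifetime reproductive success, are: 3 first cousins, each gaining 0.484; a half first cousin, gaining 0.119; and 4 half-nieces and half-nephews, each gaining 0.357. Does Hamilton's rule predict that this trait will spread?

Hamilton's rule: the trait is favored when the sum of r·B over every recipient exceeds the actor's cost C.
r to a first cousin = 0.125 (first cousins share one grandparent pair — two paths of length 4: r = 2·(1/2)^4 = 1/8).
r to a half first cousin = 0.0625 (half first cousins share one grandparent — one path of length 4: r = (1/2)^4 = 1/16).
r to a half-niece or half-nephew = 0.125 (half-aunt/uncle↔niece/nephew: one path of length 3: r = (1/2)^3 = 1/8).
Summing one r·B term per recipient: 3·0.125·0.484 + 1·0.0625·0.119 + 4·0.125·0.357 = 0.3674375.
0.3674375 < 0.81: the indirect benefit is less than the cost.

No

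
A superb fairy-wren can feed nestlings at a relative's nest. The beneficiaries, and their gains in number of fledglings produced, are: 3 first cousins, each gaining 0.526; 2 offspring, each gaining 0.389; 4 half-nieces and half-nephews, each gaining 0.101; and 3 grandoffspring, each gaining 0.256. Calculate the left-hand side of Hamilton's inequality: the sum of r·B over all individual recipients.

0.82875

r to a first cousin = 0.125 (first cousins share one grandparent pair — two paths of length 4: r = 2·(1/2)^4 = 1/8).
r to an offspring = 0.5 (one parent–offspring link: r = (1/2)^1 = 1/2).
r to a half-niece or half-nephew = 0.125 (half-aunt/uncle↔niece/nephew: one path of length 3: r = (1/2)^3 = 1/8).
r to a grandoffspring = 0.25 (two parent–offspring links: r = (1/2)^2 = 1/4).
Summing one r·B term per recipient: 3·0.125·0.526 + 2·0.5·0.389 + 4·0.125·0.101 + 3·0.25·0.256 = 0.82875.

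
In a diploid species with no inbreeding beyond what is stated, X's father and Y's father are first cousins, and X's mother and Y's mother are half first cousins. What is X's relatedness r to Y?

Independent pedigree routes through distinct common ancestors add.
X and Y are related in two ways: second cousins through their fathers (r = 1/32) and half second cousins through their mothers (r = 1/64).
r = 1/32 + 1/64 = 3/64 = 0.046875.

0.046875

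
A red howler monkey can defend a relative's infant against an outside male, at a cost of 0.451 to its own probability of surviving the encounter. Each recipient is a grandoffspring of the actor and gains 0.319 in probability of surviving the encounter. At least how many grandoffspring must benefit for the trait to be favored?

r to a grandoffspring = 1/4 (two parent–offspring links: r = (1/2)^2 = 1/4).
Hamilton's rule: n·r·B > C  ⇒  n > C/(r·B) = 0.451/(0.25·0.319) = 5.655.
The smallest integer exceeding 5.655 is 6.

6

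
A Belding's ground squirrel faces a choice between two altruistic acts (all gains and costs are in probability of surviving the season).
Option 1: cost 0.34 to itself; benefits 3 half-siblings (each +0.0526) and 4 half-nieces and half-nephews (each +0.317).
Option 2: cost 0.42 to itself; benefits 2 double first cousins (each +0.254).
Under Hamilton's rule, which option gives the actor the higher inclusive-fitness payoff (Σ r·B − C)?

Option 1

Option 1: r to a half-sibling = 0.25.
Option 1: r to a half-niece or half-nephew = 0.125.
Option 1: Σ r·B − C = (3·0.25·0.0526 + 4·0.125·0.317) − 0.34 = -0.14205.
Option 2: r to a double first cousin = 0.25.
Option 2: Σ r·B − C = (2·0.25·0.254) − 0.42 = -0.293.
Option 1 has the higher net inclusive-fitness payoff.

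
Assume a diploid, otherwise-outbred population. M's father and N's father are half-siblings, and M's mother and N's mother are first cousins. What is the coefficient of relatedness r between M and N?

0.09375

Wright's path rule: contributions from independent ancestry routes add.
M and N are related in two ways: half first cousins through their fathers (r = 1/16) and second cousins through their mothers (r = 1/32).
r = 1/16 + 1/32 = 0.09375.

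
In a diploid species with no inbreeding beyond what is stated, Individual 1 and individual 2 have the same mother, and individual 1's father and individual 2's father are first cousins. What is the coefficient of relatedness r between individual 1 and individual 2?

Wright's path rule: contributions from independent ancestry routes add.
Individual 1 and individual 2 are related in two ways: half-sibs through their shared mother (r = 1/4) and second cousins through their fathers (r = 1/32).
r = 1/4 + 1/32 = 9/32 = 0.28125.

0.28125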